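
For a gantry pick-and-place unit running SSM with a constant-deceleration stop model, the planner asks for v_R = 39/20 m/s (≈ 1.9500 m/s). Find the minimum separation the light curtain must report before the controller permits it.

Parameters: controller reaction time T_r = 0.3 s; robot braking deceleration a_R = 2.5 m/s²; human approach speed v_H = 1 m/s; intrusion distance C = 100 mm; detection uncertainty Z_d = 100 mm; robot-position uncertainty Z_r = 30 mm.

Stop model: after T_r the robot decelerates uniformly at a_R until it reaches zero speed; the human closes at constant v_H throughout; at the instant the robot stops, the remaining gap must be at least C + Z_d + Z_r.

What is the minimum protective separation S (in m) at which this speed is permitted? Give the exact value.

T_s = v_R/a_R = (39/20)/(5/2) = 0.7800 s
robot in T_r: 1.9500·0.3000 = 0.5850 m
robot under decel: 1.9500²/(2·2.5000) = 0.7605 m
human closes 1.0000·1.0800 = 1.0800 m
margins: 0.1000+0.1000+0.0300 = 0.2300 m
S_min ≈ 0.5850+0.7605+1.0800+0.2300  ⇒  S_min = 5311/2000 m

S_min = 5311/2000 m = 2.6555 m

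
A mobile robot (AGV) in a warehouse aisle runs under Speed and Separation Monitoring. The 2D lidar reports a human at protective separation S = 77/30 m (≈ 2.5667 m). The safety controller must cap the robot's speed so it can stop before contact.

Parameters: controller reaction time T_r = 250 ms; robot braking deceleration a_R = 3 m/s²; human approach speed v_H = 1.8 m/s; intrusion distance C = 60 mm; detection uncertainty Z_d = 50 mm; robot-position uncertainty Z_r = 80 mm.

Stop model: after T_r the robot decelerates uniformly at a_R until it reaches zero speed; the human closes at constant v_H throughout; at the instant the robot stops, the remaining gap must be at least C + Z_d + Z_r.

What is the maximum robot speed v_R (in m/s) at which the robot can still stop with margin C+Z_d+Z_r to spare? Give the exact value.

quadratic (1/6)·v² + (17/20)·v + (-289/150) = 0
  disc = (17/20)² − 4·(1/6)·(-289/150) = 289/144 ; √disc = 17/12
  v_R = (−(17/20) + 17/12) / (2·(1/6)) = 17/10 m/s
check:
stop time T_s = (17/10)/3 = 0.5667 s
robot in T_r: 1.7000·0.2500 = 0.4250 m
robot under decel: 1.7000²/(2·3.0000) = 0.4817 m
human over T_r+T_s: 1.8000·(0.2500+0.5667) = 1.4700 m
residual clearance needed = 0.0600+0.0500+0.0800 = 0.1900 m
sum ≈ 0.4250+0.4817+1.4700+0.1900 ≈ 2.5667 m = S ✓

v_R_max = 17/10 m/s = 1.7000 m/s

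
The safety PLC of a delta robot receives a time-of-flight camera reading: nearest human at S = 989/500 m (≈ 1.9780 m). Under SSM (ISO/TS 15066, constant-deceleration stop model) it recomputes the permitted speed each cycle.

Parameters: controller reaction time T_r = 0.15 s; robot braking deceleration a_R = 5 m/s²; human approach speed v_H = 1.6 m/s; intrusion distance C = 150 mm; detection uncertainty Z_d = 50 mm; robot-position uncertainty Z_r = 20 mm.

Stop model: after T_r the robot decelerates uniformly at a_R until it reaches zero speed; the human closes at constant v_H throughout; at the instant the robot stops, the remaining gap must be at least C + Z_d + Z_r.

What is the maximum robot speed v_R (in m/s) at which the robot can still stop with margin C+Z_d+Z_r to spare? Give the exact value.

at the boundary: (1/10)·v² + (47/100)·v + (-759/500) = 0
  disc = (47/100)² − 4·(1/10)·(-759/500) = 8281/10000 ; √disc = 91/100
  v_R = (−(47/100) + 91/100) / (2·(1/10)) = 11/5 m/s
check:
T_s = v_R/a_R = (11/5)/5 = 0.4400 s
robot in T_r: 2.2000·0.1500 = 0.3300 m
robot under decel: 2.2000²/(2·5.0000) = 0.4840 m
person approaches 1.6000·(0.1500+0.4400) = 0.9440 m
residual clearance needed = 0.1500+0.0500+0.0200 = 0.2200 m
sum ≈ 0.3300+0.4840+0.9440+0.2200 ≈ 1.9780 m = S ✓

v_R_max = 11/5 m/s = 2.2000 m/s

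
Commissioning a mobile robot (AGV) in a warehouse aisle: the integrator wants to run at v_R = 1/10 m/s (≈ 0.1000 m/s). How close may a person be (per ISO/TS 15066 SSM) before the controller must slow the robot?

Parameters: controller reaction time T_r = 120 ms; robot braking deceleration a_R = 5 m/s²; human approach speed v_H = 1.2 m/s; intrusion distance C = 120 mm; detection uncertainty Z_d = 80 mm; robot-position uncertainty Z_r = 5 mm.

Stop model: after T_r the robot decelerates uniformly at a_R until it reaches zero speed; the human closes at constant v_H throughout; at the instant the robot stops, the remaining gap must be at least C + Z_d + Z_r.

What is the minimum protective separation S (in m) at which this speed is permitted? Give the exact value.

T_s = v_R/a_R = (1/10)/5 = 0.0200 s
robot in T_r: 0.1000·0.1200 = 0.0120 m
braking distance = 0.1000²/(2·5.0000) = 0.0010 m
human closes 1.2000·0.1400 = 0.1680 m
C+Z_d+Z_r = 0.1200+0.0800+0.0050 = 0.2050 m
S_min ≈ 0.0120+0.0010+0.1680+0.2050  ⇒  S_min = 193/500 m

S_min = 193/500 m = 0.3860 m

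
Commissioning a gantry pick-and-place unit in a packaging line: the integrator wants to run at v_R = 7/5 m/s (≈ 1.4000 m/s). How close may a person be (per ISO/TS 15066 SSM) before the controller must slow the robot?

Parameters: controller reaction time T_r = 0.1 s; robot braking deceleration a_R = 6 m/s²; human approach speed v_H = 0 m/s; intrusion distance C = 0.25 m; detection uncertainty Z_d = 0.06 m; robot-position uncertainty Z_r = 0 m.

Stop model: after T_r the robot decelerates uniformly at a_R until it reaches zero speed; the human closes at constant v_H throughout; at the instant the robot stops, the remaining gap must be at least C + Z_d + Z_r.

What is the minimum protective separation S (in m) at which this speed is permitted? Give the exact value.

S_min = 46/75 m = 0.6133 m

braking lasts T_s = (7/5)/6 = 0.2333 s
robot covers v_R·T_r = 1.4000·0.1000 = 0.1400 m before braking
braking distance = 1.4000²/(2·6.0000) = 0.1633 m
human over T_r+T_s: 0.0000·(0.1000+0.2333) = 0.0000 m
C+Z_d+Z_r = 0.2500+0.0600+0.0000 = 0.3100 m
S_min ≈ 0.1400+0.1633+0.0000+0.3100  ⇒  S_min = 46/75 m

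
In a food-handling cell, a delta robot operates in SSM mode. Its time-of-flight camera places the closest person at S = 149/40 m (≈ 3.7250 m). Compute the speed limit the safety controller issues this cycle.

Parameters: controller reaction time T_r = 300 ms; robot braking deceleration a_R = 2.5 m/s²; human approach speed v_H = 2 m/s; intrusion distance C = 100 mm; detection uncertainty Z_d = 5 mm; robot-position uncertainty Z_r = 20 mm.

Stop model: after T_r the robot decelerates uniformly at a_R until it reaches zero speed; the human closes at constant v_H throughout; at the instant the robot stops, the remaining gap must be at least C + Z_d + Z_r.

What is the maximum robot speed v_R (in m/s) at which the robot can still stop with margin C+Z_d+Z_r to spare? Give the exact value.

v_R_max = 2 m/s = 2.0000 m/s

at the boundary: (1/5)·v² + (11/10)·v + (-3) = 0
  disc = (11/10)² − 4·(1/5)·(-3) = 361/100 ; √disc = 19/10
  v_R = (−(11/10) + 19/10) / (2·(1/5)) = 2 m/s
check:
braking lasts T_s = 2/(5/2) = 0.8000 s
reaction-phase robot travel = 2.0000·0.3000 = 0.6000 m
braking distance = 2.0000²/(2·2.5000) = 0.8000 m
person approaches 2.0000·(0.3000+0.8000) = 2.2000 m
C+Z_d+Z_r = 0.1000+0.0050+0.0200 = 0.1250 m
sum ≈ 0.6000+0.8000+2.2000+0.1250 ≈ 3.7250 m = S ✓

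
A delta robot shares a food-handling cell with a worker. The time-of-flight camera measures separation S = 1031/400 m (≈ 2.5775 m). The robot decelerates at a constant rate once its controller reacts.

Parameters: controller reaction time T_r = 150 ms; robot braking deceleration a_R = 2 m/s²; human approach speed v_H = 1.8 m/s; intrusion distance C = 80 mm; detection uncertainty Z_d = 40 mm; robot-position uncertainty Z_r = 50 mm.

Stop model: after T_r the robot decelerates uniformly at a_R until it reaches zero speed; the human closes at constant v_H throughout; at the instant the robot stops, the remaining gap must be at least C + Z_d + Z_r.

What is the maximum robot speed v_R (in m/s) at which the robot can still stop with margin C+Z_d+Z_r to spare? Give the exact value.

v_R_max = 3/2 m/s = 1.5000 m/s

quadratic (1/4)·v² + (21/20)·v + (-171/80) = 0
  disc = (21/20)² − 4·(1/4)·(-171/80) = 81/25 ; √disc = 9/5
  v_R = (−(21/20) + 9/5) / (2·(1/4)) = 3/2 m/s
check:
braking lasts T_s = (3/2)/2 = 0.7500 s
robot covers v_R·T_r = 1.5000·0.1500 = 0.2250 m before braking
robot under decel: 1.5000²/(2·2.0000) = 0.5625 m
human closes 1.8000·0.9000 = 1.6200 m
residual clearance needed = 0.0800+0.0400+0.0500 = 0.1700 m
sum ≈ 0.2250+0.5625+1.6200+0.1700 ≈ 2.5775 m = S ✓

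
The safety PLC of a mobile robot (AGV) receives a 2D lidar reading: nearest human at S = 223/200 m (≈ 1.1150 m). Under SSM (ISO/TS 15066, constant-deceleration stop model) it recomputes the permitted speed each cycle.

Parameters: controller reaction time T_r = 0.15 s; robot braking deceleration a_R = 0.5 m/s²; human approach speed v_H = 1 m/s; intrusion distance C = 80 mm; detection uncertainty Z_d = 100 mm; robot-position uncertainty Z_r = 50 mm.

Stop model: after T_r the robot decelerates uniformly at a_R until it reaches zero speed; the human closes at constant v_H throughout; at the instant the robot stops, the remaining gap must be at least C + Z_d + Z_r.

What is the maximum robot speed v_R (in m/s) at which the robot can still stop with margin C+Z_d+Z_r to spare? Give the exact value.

v_R_max = 3/10 m/s = 0.3000 m/s

at the boundary: (1)·v² + (43/20)·v + (-147/200) = 0
  disc = (43/20)² − 4·(1)·(-147/200) = 121/16 ; √disc = 11/4
  v_R = (−(43/20) + 11/4) / (2·(1)) = 3/10 m/s
check:
T_s = v_R/a_R = (3/10)/(1/2) = 0.6000 s
robot in T_r: 0.3000·0.1500 = 0.0450 m
robot under decel: 0.3000²/(2·0.5000) = 0.0900 m
person approaches 1.0000·(0.1500+0.6000) = 0.7500 m
margins: 0.0800+0.1000+0.0500 = 0.2300 m
sum ≈ 0.0450+0.0900+0.7500+0.2300 ≈ 1.1150 m = S ✓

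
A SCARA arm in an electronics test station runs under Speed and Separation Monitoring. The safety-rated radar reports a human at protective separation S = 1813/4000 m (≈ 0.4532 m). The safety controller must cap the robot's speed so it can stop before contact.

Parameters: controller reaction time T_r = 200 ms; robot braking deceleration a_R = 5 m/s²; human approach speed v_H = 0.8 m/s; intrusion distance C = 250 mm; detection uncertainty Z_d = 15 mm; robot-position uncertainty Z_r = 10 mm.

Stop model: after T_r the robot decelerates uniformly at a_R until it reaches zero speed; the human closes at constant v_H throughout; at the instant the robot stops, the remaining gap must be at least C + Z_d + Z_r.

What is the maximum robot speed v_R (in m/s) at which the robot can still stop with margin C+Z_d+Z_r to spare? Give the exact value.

collect terms ⇒ (1/10)·v_R² + (9/25)·v_R + (-73/4000) = 0
  disc = (9/25)² − 4·(1/10)·(-73/4000) = 1369/10000 ; √disc = 37/100
  v_R = (−(9/25) + 37/100) / (2·(1/10)) = 1/20 m/s
check:
stop time T_s = (1/20)/5 = 0.0100 s
robot covers v_R·T_r = 0.0500·0.2000 = 0.0100 m before braking
braking distance = 0.0500²/(2·5.0000) = 0.0003 m
person approaches 0.8000·(0.2000+0.0100) = 0.1680 m
C+Z_d+Z_r = 0.2500+0.0150+0.0100 = 0.2750 m
sum ≈ 0.0100+0.0003+0.1680+0.2750 ≈ 0.4532 m = S ✓

v_R_max = 1/20 m/s = 0.0500 m/s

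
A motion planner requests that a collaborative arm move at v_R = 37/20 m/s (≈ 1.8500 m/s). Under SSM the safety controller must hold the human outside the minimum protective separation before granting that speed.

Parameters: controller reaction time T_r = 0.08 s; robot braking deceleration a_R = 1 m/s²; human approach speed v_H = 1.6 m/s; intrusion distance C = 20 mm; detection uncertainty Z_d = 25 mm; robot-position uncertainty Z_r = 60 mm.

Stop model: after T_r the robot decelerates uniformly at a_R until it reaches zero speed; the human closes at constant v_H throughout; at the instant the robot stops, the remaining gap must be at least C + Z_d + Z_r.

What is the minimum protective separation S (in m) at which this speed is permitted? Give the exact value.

T_s = v_R/a_R = (37/20)/1 = 1.8500 s
robot covers v_R·T_r = 1.8500·0.0800 = 0.1480 m before braking
robot covers 1.8500·1.8500 − ½·1.0000·1.8500² = 1.7112 m while stopping
human closes 1.6000·1.9300 = 3.0880 m
C+Z_d+Z_r = 0.0200+0.0250+0.0600 = 0.1050 m
S_min ≈ 0.1480+1.7112+3.0880+0.1050  ⇒  S_min = 20209/4000 m

S_min = 20209/4000 m = 5.0522 m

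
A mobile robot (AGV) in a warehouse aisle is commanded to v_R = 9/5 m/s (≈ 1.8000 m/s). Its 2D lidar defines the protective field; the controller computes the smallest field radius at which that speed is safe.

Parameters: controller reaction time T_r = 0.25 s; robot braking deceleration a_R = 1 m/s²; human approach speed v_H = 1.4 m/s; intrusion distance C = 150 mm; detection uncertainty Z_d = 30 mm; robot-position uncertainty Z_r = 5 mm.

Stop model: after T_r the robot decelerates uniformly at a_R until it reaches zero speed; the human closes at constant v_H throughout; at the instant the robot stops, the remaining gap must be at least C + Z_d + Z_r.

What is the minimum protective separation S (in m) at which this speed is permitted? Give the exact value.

braking lasts T_s = (9/5)/1 = 1.8000 s
robot covers v_R·T_r = 1.8000·0.2500 = 0.4500 m before braking
robot covers 1.8000·1.8000 − ½·1.0000·1.8000² = 1.6200 m while stopping
human closes 1.4000·2.0500 = 2.8700 m
residual clearance needed = 0.1500+0.0300+0.0050 = 0.1850 m
S_min ≈ 0.4500+1.6200+2.8700+0.1850  ⇒  S_min = 41/8 m

S_min = 41/8 m = 5.1250 m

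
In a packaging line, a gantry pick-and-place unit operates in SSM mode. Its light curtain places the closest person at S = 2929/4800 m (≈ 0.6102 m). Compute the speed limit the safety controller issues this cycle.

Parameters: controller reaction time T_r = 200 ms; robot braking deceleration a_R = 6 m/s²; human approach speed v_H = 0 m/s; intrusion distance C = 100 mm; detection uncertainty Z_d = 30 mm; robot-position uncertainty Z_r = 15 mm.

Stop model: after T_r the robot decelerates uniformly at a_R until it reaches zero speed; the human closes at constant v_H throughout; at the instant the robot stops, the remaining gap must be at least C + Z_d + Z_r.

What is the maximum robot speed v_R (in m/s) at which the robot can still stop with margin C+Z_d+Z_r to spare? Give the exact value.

v_R_max = 29/20 m/s = 1.4500 m/s

at the boundary: (1/12)·v² + (1/5)·v + (-2233/4800) = 0
  disc = (1/5)² − 4·(1/12)·(-2233/4800) = 2809/14400 ; √disc = 53/120
  v_R = (−(1/5) + 53/120) / (2·(1/12)) = 29/20 m/s
check:
braking lasts T_s = (29/20)/6 = 0.2417 s
robot covers v_R·T_r = 1.4500·0.2000 = 0.2900 m before braking
robot under decel: 1.4500²/(2·6.0000) = 0.1752 m
human over T_r+T_s: 0.0000·(0.2000+0.2417) = 0.0000 m
residual clearance needed = 0.1000+0.0300+0.0150 = 0.1450 m
sum ≈ 0.2900+0.1752+0.0000+0.1450 ≈ 0.6102 m = S ✓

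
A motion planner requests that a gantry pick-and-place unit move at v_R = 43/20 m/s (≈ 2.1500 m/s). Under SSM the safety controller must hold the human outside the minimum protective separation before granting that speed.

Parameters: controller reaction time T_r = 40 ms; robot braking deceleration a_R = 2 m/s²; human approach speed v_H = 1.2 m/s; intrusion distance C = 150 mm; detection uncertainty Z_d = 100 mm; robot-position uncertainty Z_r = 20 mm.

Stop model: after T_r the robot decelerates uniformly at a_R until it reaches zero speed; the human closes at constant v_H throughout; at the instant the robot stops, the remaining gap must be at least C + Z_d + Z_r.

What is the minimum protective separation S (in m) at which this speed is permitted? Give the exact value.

braking lasts T_s = (43/20)/2 = 1.0750 s
robot covers v_R·T_r = 2.1500·0.0400 = 0.0860 m before braking
braking distance = 2.1500²/(2·2.0000) = 1.1556 m
human closes 1.2000·1.1150 = 1.3380 m
margins: 0.1500+0.1000+0.0200 = 0.2700 m
S_min ≈ 0.0860+1.1556+1.3380+0.2700  ⇒  S_min = 22797/8000 m

S_min = 22797/8000 m = 2.8496 m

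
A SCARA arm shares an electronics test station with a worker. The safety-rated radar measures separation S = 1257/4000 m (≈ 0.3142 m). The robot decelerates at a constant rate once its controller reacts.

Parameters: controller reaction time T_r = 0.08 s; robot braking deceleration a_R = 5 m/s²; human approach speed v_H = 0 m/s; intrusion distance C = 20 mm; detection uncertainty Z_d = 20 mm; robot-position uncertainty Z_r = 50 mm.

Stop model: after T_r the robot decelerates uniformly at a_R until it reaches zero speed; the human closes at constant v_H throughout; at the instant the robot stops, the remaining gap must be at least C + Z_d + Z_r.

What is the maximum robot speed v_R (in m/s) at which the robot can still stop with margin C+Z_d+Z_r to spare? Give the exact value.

collect terms ⇒ (1/10)·v_R² + (2/25)·v_R + (-897/4000) = 0
  disc = (2/25)² − 4·(1/10)·(-897/4000) = 961/10000 ; √disc = 31/100
  v_R = (−(2/25) + 31/100) / (2·(1/10)) = 23/20 m/s
check:
stop time T_s = (23/20)/5 = 0.2300 s
robot covers v_R·T_r = 1.1500·0.0800 = 0.0920 m before braking
robot covers 1.1500·0.2300 − ½·5.0000·0.2300² = 0.1323 m while stopping
human over T_r+T_s: 0.0000·(0.0800+0.2300) = 0.0000 m
residual clearance needed = 0.0200+0.0200+0.0500 = 0.0900 m
sum ≈ 0.0920+0.1323+0.0000+0.0900 ≈ 0.3142 m = S ✓

v_R_max = 23/20 m/s = 1.1500 m/s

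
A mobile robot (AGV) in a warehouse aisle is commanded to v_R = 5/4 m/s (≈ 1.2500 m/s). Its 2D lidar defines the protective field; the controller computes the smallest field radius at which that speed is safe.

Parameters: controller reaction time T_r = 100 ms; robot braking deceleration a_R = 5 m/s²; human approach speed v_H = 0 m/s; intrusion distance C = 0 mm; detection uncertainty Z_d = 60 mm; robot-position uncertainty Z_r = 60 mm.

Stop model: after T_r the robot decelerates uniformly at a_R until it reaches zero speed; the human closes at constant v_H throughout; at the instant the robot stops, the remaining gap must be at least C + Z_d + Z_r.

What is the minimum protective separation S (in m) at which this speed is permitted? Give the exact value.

S_min = 321/800 m = 0.4012 m

T_s = v_R/a_R = (5/4)/5 = 0.2500 s
robot in T_r: 1.2500·0.1000 = 0.1250 m
braking distance = 1.2500²/(2·5.0000) = 0.1562 m
human over T_r+T_s: 0.0000·(0.1000+0.2500) = 0.0000 m
C+Z_d+Z_r = 0.0000+0.0600+0.0600 = 0.1200 m
S_min ≈ 0.1250+0.1562+0.0000+0.1200  ⇒  S_min = 321/800 m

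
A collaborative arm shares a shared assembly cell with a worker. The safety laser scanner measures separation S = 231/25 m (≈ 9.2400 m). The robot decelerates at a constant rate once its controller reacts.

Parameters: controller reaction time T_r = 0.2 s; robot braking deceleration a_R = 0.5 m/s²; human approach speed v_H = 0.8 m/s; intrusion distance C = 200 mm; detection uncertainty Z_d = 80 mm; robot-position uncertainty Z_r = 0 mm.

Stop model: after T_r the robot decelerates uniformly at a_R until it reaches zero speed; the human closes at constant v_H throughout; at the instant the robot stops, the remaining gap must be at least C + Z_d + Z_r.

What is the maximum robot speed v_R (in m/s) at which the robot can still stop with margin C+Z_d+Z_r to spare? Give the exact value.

collect terms ⇒ (1)·v_R² + (9/5)·v_R + (-44/5) = 0
  disc = (9/5)² − 4·(1)·(-44/5) = 961/25 ; √disc = 31/5
  v_R = (−(9/5) + 31/5) / (2·(1)) = 11/5 m/s
check:
braking lasts T_s = (11/5)/(1/2) = 4.4000 s
robot covers v_R·T_r = 2.2000·0.2000 = 0.4400 m before braking
robot under decel: 2.2000²/(2·0.5000) = 4.8400 m
person approaches 0.8000·(0.2000+4.4000) = 3.6800 m
C+Z_d+Z_r = 0.2000+0.0800+0.0000 = 0.2800 m
sum ≈ 0.4400+4.8400+3.6800+0.2800 ≈ 9.2400 m = S ✓

v_R_max = 11/5 m/s = 2.2000 m/s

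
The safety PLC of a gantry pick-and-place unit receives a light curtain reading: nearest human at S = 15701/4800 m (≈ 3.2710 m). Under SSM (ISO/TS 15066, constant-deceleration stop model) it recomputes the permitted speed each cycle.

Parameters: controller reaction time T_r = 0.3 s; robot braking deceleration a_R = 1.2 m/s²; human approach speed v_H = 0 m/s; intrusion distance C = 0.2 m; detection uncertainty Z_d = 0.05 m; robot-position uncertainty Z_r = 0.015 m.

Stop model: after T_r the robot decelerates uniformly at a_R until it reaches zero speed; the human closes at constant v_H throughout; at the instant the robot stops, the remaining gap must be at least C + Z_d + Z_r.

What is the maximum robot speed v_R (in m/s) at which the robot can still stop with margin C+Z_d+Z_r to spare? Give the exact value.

collect terms ⇒ (5/12)·v_R² + (3/10)·v_R + (-14429/4800) = 0
  disc = (3/10)² − 4·(5/12)·(-14429/4800) = 73441/14400 ; √disc = 271/120
  v_R = (−(3/10) + 271/120) / (2·(5/12)) = 47/20 m/s
check:
stop time T_s = (47/20)/(6/5) = 1.9583 s
robot in T_r: 2.3500·0.3000 = 0.7050 m
robot covers 2.3500·1.9583 − ½·1.2000·1.9583² = 2.3010 m while stopping
person approaches 0.0000·(0.3000+1.9583) = 0.0000 m
C+Z_d+Z_r = 0.2000+0.0500+0.0150 = 0.2650 m
sum ≈ 0.7050+2.3010+0.0000+0.2650 ≈ 3.2710 m = S ✓

v_R_max = 47/20 m/s = 2.3500 m/s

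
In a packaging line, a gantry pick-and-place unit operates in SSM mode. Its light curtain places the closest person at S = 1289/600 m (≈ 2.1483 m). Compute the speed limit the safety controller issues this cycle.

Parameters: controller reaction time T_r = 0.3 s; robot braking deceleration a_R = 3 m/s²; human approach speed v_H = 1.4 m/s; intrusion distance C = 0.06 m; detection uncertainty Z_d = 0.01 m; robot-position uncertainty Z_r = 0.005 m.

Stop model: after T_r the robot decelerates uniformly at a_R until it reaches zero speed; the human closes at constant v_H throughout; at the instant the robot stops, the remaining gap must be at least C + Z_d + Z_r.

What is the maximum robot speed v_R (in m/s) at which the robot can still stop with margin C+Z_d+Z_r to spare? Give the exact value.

quadratic (1/6)·v² + (23/30)·v + (-124/75) = 0
  disc = (23/30)² − 4·(1/6)·(-124/75) = 169/100 ; √disc = 13/10
  v_R = (−(23/30) + 13/10) / (2·(1/6)) = 8/5 m/s
check:
T_s = v_R/a_R = (8/5)/3 = 0.5333 s
robot covers v_R·T_r = 1.6000·0.3000 = 0.4800 m before braking
robot covers 1.6000·0.5333 − ½·3.0000·0.5333² = 0.4267 m while stopping
human over T_r+T_s: 1.4000·(0.3000+0.5333) = 1.1667 m
margins: 0.0600+0.0100+0.0050 = 0.0750 m
sum ≈ 0.4800+0.4267+1.1667+0.0750 ≈ 2.1483 m = S ✓

v_R_max = 8/5 m/s = 1.6000 m/s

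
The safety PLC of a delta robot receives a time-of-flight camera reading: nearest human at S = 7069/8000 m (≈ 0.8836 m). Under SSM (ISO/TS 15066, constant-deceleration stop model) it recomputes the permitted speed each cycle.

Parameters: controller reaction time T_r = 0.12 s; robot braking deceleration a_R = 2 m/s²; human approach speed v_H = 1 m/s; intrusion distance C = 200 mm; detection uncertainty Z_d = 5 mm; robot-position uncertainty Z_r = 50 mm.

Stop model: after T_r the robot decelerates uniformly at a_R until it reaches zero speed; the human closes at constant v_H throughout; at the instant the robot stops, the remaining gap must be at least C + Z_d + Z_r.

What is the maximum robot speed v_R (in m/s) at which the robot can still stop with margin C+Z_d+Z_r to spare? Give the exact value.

v_R_max = 13/20 m/s = 0.6500 m/s

collect terms ⇒ (1/4)·v_R² + (31/50)·v_R + (-4069/8000) = 0
  disc = (31/50)² − 4·(1/4)·(-4069/8000) = 35721/40000 ; √disc = 189/200
  v_R = (−(31/50) + 189/200) / (2·(1/4)) = 13/20 m/s
check:
T_s = v_R/a_R = (13/20)/2 = 0.3250 s
robot covers v_R·T_r = 0.6500·0.1200 = 0.0780 m before braking
robot under decel: 0.6500²/(2·2.0000) = 0.1056 m
person approaches 1.0000·(0.1200+0.3250) = 0.4450 m
margins: 0.2000+0.0050+0.0500 = 0.2550 m
sum ≈ 0.0780+0.1056+0.4450+0.2550 ≈ 0.8836 m = S ✓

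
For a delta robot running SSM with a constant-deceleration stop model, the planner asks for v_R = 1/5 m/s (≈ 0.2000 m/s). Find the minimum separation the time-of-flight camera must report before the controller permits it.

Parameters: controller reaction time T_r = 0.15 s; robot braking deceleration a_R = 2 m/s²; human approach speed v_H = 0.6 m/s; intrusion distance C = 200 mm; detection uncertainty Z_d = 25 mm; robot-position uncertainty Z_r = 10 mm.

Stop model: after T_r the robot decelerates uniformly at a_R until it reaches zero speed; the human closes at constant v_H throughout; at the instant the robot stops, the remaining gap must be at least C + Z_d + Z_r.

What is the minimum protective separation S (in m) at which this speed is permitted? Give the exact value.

stop time T_s = (1/5)/2 = 0.1000 s
reaction-phase robot travel = 0.2000·0.1500 = 0.0300 m
robot covers 0.2000·0.1000 − ½·2.0000·0.1000² = 0.0100 m while stopping
human closes 0.6000·0.2500 = 0.1500 m
margins: 0.2000+0.0250+0.0100 = 0.2350 m
S_min ≈ 0.0300+0.0100+0.1500+0.2350  ⇒  S_min = 17/40 m

S_min = 17/40 m = 0.4250 m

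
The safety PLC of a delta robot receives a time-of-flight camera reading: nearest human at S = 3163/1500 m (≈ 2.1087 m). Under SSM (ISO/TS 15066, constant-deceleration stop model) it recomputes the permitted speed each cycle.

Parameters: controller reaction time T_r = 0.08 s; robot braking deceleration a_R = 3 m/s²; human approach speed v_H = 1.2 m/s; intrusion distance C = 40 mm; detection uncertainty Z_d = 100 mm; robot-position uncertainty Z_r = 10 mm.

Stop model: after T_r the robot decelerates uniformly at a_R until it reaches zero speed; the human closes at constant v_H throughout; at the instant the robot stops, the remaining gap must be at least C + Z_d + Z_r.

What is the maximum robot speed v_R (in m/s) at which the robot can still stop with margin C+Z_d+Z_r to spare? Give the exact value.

v_R_max = 11/5 m/s = 2.2000 m/s

collect terms ⇒ (1/6)·v_R² + (12/25)·v_R + (-1397/750) = 0
  disc = (12/25)² − 4·(1/6)·(-1397/750) = 8281/5625 ; √disc = 91/75
  v_R = (−(12/25) + 91/75) / (2·(1/6)) = 11/5 m/s
check:
stop time T_s = (11/5)/3 = 0.7333 s
robot in T_r: 2.2000·0.0800 = 0.1760 m
braking distance = 2.2000²/(2·3.0000) = 0.8067 m
human closes 1.2000·0.8133 = 0.9760 m
residual clearance needed = 0.0400+0.1000+0.0100 = 0.1500 m
sum ≈ 0.1760+0.8067+0.9760+0.1500 ≈ 2.1087 m = S ✓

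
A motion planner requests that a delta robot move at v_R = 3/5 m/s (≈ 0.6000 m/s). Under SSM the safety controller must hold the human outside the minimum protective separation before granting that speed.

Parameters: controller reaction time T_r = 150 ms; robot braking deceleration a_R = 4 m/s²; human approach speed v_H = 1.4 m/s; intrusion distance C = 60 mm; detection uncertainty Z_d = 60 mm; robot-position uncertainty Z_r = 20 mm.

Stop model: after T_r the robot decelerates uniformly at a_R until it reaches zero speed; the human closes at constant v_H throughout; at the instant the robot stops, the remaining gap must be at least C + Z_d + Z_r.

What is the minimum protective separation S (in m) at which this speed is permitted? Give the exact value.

stop time T_s = (3/5)/4 = 0.1500 s
robot in T_r: 0.6000·0.1500 = 0.0900 m
robot under decel: 0.6000²/(2·4.0000) = 0.0450 m
human closes 1.4000·0.3000 = 0.4200 m
margins: 0.0600+0.0600+0.0200 = 0.1400 m
S_min ≈ 0.0900+0.0450+0.4200+0.1400  ⇒  S_min = 139/200 m

S_min = 139/200 m = 0.6950 m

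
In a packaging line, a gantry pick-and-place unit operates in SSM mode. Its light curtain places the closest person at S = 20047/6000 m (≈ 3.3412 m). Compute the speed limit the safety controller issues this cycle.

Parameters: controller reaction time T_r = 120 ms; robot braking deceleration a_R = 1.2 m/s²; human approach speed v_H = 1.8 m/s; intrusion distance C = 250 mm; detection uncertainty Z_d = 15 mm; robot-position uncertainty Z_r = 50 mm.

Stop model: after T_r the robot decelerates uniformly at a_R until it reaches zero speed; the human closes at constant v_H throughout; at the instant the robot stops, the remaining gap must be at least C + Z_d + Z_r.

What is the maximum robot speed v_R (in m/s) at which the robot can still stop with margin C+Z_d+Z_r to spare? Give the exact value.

v_R_max = 13/10 m/s = 1.3000 m/s

quadratic (5/12)·v² + (81/50)·v + (-16861/6000) = 0
  disc = (81/50)² − 4·(5/12)·(-16861/6000) = 657721/90000 ; √disc = 811/300
  v_R = (−(81/50) + 811/300) / (2·(5/12)) = 13/10 m/s
check:
stop time T_s = (13/10)/(6/5) = 1.0833 s
reaction-phase robot travel = 1.3000·0.1200 = 0.1560 m
robot covers 1.3000·1.0833 − ½·1.2000·1.0833² = 0.7042 m while stopping
human over T_r+T_s: 1.8000·(0.1200+1.0833) = 2.1660 m
C+Z_d+Z_r = 0.2500+0.0150+0.0500 = 0.3150 m
sum ≈ 0.1560+0.7042+2.1660+0.3150 ≈ 3.3412 m = S ✓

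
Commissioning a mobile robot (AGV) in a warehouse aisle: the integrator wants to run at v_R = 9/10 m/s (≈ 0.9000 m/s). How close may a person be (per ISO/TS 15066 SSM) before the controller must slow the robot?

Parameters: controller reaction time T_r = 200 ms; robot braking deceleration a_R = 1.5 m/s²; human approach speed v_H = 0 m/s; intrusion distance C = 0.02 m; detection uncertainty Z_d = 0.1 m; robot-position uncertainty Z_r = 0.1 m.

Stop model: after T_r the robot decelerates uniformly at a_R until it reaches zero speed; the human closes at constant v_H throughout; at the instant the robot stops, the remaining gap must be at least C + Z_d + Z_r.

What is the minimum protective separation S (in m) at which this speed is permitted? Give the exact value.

T_s = v_R/a_R = (9/10)/(3/2) = 0.6000 s
robot covers v_R·T_r = 0.9000·0.2000 = 0.1800 m before braking
robot under decel: 0.9000²/(2·1.5000) = 0.2700 m
human over T_r+T_s: 0.0000·(0.2000+0.6000) = 0.0000 m
residual clearance needed = 0.0200+0.1000+0.1000 = 0.2200 m
S_min ≈ 0.1800+0.2700+0.0000+0.2200  ⇒  S_min = 67/100 m

S_min = 67/100 m = 0.6700 m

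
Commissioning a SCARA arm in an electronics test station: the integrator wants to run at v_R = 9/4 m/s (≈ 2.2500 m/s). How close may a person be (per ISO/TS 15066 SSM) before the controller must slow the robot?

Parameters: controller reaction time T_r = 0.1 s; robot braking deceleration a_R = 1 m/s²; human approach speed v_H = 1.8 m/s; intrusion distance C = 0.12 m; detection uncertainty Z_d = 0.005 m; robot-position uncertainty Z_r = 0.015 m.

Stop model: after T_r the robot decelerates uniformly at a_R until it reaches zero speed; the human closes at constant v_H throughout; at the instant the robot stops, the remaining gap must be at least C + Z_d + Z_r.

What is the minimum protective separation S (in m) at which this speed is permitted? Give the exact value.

S_min = 5701/800 m = 7.1262 m

stop time T_s = (9/4)/1 = 2.2500 s
robot covers v_R·T_r = 2.2500·0.1000 = 0.2250 m before braking
robot covers 2.2500·2.2500 − ½·1.0000·2.2500² = 2.5312 m while stopping
person approaches 1.8000·(0.1000+2.2500) = 4.2300 m
margins: 0.1200+0.0050+0.0150 = 0.1400 m
S_min ≈ 0.2250+2.5312+4.2300+0.1400  ⇒  S_min = 5701/800 m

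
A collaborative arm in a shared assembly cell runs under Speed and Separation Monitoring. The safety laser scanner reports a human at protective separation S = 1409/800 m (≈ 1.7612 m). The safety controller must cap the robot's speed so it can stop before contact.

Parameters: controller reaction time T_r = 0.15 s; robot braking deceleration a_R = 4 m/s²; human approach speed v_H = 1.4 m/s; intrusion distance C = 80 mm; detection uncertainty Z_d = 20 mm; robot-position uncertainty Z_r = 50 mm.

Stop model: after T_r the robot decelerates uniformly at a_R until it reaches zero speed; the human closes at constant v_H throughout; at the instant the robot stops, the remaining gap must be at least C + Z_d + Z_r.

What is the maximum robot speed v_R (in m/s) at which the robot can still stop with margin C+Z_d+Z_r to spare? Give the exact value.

v_R_max = 19/10 m/s = 1.9000 m/s

quadratic (1/8)·v² + (1/2)·v + (-1121/800) = 0
  disc = (1/2)² − 4·(1/8)·(-1121/800) = 1521/1600 ; √disc = 39/40
  v_R = (−(1/2) + 39/40) / (2·(1/8)) = 19/10 m/s
check:
T_s = v_R/a_R = (19/10)/4 = 0.4750 s
robot in T_r: 1.9000·0.1500 = 0.2850 m
robot under decel: 1.9000²/(2·4.0000) = 0.4512 m
human over T_r+T_s: 1.4000·(0.1500+0.4750) = 0.8750 m
margins: 0.0800+0.0200+0.0500 = 0.1500 m
sum ≈ 0.2850+0.4512+0.8750+0.1500 ≈ 1.7612 m = S ✓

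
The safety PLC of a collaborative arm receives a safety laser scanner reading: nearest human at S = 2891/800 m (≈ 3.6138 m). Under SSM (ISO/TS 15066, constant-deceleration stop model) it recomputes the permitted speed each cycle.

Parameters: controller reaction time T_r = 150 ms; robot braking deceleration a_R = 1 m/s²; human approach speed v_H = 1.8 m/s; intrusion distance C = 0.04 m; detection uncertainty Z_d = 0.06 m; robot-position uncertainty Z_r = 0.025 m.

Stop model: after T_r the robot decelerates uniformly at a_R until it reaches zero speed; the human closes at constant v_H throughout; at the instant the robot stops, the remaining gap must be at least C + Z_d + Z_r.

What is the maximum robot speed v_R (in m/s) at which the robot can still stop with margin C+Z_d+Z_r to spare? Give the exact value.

v_R_max = 5/4 m/s = 1.2500 m/s

collect terms ⇒ (1/2)·v_R² + (39/20)·v_R + (-103/32) = 0
  disc = (39/20)² − 4·(1/2)·(-103/32) = 256/25 ; √disc = 16/5
  v_R = (−(39/20) + 16/5) / (2·(1/2)) = 5/4 m/s
check:
braking lasts T_s = (5/4)/1 = 1.2500 s
robot covers v_R·T_r = 1.2500·0.1500 = 0.1875 m before braking
braking distance = 1.2500²/(2·1.0000) = 0.7812 m
human over T_r+T_s: 1.8000·(0.1500+1.2500) = 2.5200 m
margins: 0.0400+0.0600+0.0250 = 0.1250 m
sum ≈ 0.1875+0.7812+2.5200+0.1250 ≈ 3.6138 m = S ✓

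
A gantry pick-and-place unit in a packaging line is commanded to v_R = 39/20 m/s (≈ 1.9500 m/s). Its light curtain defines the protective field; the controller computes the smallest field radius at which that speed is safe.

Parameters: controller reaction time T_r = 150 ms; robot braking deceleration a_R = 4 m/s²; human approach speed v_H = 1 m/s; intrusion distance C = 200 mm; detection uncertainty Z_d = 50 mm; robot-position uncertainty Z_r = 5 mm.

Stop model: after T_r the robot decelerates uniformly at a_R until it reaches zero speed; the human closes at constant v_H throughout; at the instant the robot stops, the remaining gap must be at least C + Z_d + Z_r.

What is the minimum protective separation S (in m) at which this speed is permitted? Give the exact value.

S_min = 5313/3200 m = 1.6603 m

stop time T_s = (39/20)/4 = 0.4875 s
robot covers v_R·T_r = 1.9500·0.1500 = 0.2925 m before braking
robot under decel: 1.9500²/(2·4.0000) = 0.4753 m
person approaches 1.0000·(0.1500+0.4875) = 0.6375 m
margins: 0.2000+0.0500+0.0050 = 0.2550 m
S_min ≈ 0.2925+0.4753+0.6375+0.2550  ⇒  S_min = 5313/3200 m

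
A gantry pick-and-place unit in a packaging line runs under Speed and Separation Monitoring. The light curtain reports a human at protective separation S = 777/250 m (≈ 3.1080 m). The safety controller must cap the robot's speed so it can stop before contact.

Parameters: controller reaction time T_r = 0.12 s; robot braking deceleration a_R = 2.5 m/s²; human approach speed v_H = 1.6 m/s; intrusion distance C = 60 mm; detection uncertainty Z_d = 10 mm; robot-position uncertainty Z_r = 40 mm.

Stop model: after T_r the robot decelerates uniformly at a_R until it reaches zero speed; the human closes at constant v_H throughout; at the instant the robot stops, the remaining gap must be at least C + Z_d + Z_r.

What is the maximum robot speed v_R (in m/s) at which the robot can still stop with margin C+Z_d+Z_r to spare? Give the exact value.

at the boundary: (1/5)·v² + (19/25)·v + (-1403/500) = 0
  disc = (19/25)² − 4·(1/5)·(-1403/500) = 1764/625 ; √disc = 42/25
  v_R = (−(19/25) + 42/25) / (2·(1/5)) = 23/10 m/s
check:
braking lasts T_s = (23/10)/(5/2) = 0.9200 s
robot in T_r: 2.3000·0.1200 = 0.2760 m
robot covers 2.3000·0.9200 − ½·2.5000·0.9200² = 1.0580 m while stopping
person approaches 1.6000·(0.1200+0.9200) = 1.6640 m
residual clearance needed = 0.0600+0.0100+0.0400 = 0.1100 m
sum ≈ 0.2760+1.0580+1.6640+0.1100 ≈ 3.1080 m = S ✓

v_R_max = 23/10 m/s = 2.3000 m/s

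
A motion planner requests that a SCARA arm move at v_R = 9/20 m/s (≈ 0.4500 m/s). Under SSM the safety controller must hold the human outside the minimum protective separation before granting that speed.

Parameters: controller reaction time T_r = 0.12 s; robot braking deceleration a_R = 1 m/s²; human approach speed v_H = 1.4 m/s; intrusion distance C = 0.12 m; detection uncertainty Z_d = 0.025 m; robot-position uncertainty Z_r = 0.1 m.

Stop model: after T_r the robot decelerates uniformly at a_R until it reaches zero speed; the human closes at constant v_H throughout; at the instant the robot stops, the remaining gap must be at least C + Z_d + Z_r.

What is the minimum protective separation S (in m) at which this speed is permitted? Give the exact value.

S_min = 4793/4000 m = 1.1983 m

braking lasts T_s = (9/20)/1 = 0.4500 s
reaction-phase robot travel = 0.4500·0.1200 = 0.0540 m
braking distance = 0.4500²/(2·1.0000) = 0.1013 m
human closes 1.4000·0.5700 = 0.7980 m
margins: 0.1200+0.0250+0.1000 = 0.2450 m
S_min ≈ 0.0540+0.1013+0.7980+0.2450  ⇒  S_min = 4793/4000 m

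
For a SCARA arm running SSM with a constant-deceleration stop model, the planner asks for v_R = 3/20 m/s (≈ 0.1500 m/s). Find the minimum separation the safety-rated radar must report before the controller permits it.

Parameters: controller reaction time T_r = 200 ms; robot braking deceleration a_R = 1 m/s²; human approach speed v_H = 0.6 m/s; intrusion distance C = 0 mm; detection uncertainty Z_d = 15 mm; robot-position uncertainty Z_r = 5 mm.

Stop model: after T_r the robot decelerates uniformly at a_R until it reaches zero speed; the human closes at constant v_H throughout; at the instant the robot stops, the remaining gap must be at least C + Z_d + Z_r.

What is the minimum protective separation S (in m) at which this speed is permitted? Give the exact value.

S_min = 217/800 m = 0.2712 m

braking lasts T_s = (3/20)/1 = 0.1500 s
reaction-phase robot travel = 0.1500·0.2000 = 0.0300 m
robot covers 0.1500·0.1500 − ½·1.0000·0.1500² = 0.0112 m while stopping
human closes 0.6000·0.3500 = 0.2100 m
margins: 0.0000+0.0150+0.0050 = 0.0200 m
S_min ≈ 0.0300+0.0112+0.2100+0.0200  ⇒  S_min = 217/800 m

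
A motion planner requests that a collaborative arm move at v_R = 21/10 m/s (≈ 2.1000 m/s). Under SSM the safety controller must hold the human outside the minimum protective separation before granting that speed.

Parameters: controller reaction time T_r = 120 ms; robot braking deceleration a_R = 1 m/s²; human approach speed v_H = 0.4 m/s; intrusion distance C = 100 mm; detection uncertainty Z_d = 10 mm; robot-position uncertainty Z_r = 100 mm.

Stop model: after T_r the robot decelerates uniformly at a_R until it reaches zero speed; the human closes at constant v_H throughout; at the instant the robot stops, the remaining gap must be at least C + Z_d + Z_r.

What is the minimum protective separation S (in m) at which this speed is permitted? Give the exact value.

T_s = v_R/a_R = (21/10)/1 = 2.1000 s
robot in T_r: 2.1000·0.1200 = 0.2520 m
robot under decel: 2.1000²/(2·1.0000) = 2.2050 m
human over T_r+T_s: 0.4000·(0.1200+2.1000) = 0.8880 m
residual clearance needed = 0.1000+0.0100+0.1000 = 0.2100 m
S_min ≈ 0.2520+2.2050+0.8880+0.2100  ⇒  S_min = 711/200 m

S_min = 711/200 m = 3.5550 m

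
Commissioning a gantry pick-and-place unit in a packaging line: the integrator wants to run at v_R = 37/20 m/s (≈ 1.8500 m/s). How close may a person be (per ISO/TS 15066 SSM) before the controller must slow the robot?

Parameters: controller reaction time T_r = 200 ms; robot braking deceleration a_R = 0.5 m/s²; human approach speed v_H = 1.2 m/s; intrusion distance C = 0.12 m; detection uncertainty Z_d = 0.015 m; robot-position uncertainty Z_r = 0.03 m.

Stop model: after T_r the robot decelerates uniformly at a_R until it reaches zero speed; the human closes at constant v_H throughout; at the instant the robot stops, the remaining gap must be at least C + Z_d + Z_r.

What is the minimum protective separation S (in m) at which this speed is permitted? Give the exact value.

stop time T_s = (37/20)/(1/2) = 3.7000 s
reaction-phase robot travel = 1.8500·0.2000 = 0.3700 m
braking distance = 1.8500²/(2·0.5000) = 3.4225 m
human over T_r+T_s: 1.2000·(0.2000+3.7000) = 4.6800 m
margins: 0.1200+0.0150+0.0300 = 0.1650 m
S_min ≈ 0.3700+3.4225+4.6800+0.1650  ⇒  S_min = 691/80 m

S_min = 691/80 m = 8.6375 m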